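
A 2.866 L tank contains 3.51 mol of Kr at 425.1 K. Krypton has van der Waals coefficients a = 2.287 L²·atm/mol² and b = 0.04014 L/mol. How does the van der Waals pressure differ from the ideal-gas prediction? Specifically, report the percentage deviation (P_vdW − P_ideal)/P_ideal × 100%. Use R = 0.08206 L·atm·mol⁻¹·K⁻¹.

Ideal: P_ideal = nRT/V = (3.51)(0.08206)(425.1)/2.866 = 42.7222 atm
vdW: P = nRT/(V − nb) − a n²/V² = 122.442/2.72511 − 28.1761/8.21396 = 44.9310 − 3.43027 = 41.5007 atm
% deviation = (41.5007 − 42.7222)/42.7222 × 100% = -2.86%

-2.86 %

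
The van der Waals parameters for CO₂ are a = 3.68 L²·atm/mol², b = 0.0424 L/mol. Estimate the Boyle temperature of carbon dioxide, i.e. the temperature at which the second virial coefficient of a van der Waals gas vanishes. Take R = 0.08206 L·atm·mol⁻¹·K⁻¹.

For a van der Waals gas the second virial coefficient B₂ = b − a/(RT) vanishes at T_B = a/(Rb).
T_B = 3.68/(0.08206×0.0424) = 3.68/0.0034793 = 1058 K

T_B ≈ 1058 K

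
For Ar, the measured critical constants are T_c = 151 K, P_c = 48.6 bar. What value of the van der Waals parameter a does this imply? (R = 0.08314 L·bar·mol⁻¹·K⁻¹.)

a ≈ 1.368 L²·bar/mol²

From T_c = 8a/(27Rb) and P_c = a/(27b²): a = 27 R² T_c²/(64 P_c).
a = 27×(0.08314)²×(151)²/(64×48.6) = 4255.4/3110.4 = 1.368 L²·bar/mol²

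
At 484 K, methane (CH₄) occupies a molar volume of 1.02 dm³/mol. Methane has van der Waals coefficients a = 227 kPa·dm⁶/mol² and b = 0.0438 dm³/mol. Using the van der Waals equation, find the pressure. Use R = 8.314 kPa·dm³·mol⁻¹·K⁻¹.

P = RT/(V_m − b) − a/V_m²
RT/(V_m − b) = (8.314)(484)/(1.02 − 0.0438) = 4024.0/0.97620 = 4122.1 kPa
a/V_m² = 227/(1.02)² = 218.19 kPa
P = 4122.1 − 218.19 = 3904 kPa

P ≈ 3904 kPa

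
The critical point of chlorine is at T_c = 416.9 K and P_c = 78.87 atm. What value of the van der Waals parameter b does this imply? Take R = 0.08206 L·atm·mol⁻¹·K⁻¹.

From T_c = 8a/(27Rb) and P_c = a/(27b²): b = R T_c/(8 P_c).
b = (0.08206)(416.9)/(8×78.87) = 34.211/630.96 = 0.05422 L/mol

b ≈ 0.05422 L/mol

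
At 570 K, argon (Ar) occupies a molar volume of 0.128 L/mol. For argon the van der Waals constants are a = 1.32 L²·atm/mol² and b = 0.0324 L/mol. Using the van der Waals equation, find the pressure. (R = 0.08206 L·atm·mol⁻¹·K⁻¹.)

P ≈ 408.7 atm

P = RT/(V_m − b) − a/V_m²
RT/(V_m − b) = (0.08206)(570)/(0.128 − 0.0324) = 46.774/0.095600 = 489.27 atm
a/V_m² = 1.32/(0.128)² = 80.566 atm
P = 489.27 − 80.566 = 408.7 atm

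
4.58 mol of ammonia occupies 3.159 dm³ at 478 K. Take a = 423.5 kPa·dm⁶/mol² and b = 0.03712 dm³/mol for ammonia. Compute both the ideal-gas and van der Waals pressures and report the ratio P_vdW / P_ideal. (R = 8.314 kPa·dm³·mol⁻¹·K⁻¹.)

Ideal: P_ideal = nRT/V = (4.58)(8.314)(478)/3.159 = 5761.74 kPa
vdW: P = nRT/(V − nb) − a n²/V² = 18201.3/2.98899 − 8883.51/9.97928 = 6089.45 − 890.195 = 5199.26 kPa
Ratio = 5199.26/5761.74 = 0.9024

P_vdW / P_ideal ≈ 0.9024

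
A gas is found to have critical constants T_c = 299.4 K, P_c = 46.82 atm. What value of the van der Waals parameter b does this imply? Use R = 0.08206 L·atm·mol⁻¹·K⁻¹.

b ≈ 0.06559 L/mol

From T_c = 8a/(27Rb) and P_c = a/(27b²): b = R T_c/(8 P_c).
b = (0.08206)(299.4)/(8×46.82) = 24.569/374.56 = 0.06559 L/mol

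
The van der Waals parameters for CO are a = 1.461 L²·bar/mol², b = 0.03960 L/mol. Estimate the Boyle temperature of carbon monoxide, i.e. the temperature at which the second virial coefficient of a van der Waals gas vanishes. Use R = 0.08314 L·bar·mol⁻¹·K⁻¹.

For a van der Waals gas the second virial coefficient B₂ = b − a/(RT) vanishes at T_B = a/(Rb).
T_B = 1.461/(0.08314×0.03960) = 1.461/0.0032923 = 443.8 K

T_B ≈ 443.8 K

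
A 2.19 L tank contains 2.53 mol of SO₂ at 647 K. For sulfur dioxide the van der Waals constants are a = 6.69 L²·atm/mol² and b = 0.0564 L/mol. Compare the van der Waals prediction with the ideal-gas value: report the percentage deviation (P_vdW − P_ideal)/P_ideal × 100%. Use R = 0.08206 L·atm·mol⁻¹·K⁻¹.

-7.59 %

Ideal: P_ideal = nRT/V = (2.53)(0.08206)(647)/2.19 = 61.3355 atm
vdW: P = nRT/(V − nb) − a n²/V² = 134.325/2.04731 − 42.8220/4.79610 = 65.6105 − 8.92850 = 56.6820 atm
% deviation = (56.6820 − 61.3355)/61.3355 × 100% = -7.59%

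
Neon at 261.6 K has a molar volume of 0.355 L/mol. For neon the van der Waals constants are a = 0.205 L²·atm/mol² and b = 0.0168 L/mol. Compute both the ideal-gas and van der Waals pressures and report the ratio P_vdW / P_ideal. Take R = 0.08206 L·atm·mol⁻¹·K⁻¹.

Ideal: P_ideal = RT/V_m = (0.08206)(261.6)/0.355 = 60.4701 atm
vdW: P = RT/(V_m − b) − a/V_m² = 21.4669/0.338200 − 0.205/0.126025 = 63.4740 − 1.62666 = 61.8473 atm
Ratio = 61.8473/60.4701 = 1.023

P_vdW / P_ideal ≈ 1.023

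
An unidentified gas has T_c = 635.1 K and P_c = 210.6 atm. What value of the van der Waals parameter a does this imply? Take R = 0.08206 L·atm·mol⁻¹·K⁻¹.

a ≈ 5.441 L²·atm/mol²

From T_c = 8a/(27Rb) and P_c = a/(27b²): a = 27 R² T_c²/(64 P_c).
a = 27×(0.08206)²×(635.1)²/(64×210.6) = 73335/13478 = 5.441 L²·atm/mol²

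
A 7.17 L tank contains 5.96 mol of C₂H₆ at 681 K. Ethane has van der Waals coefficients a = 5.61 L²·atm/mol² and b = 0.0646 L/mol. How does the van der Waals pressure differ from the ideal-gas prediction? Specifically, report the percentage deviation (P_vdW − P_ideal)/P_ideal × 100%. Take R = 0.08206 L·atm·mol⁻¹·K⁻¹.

Ideal: P_ideal = nRT/V = (5.96)(0.08206)(681)/7.17 = 46.4521 atm
vdW: P = nRT/(V − nb) − a n²/V² = 333.062/6.78498 − 199.276/51.4089 = 49.0881 − 3.87629 = 45.2118 atm
% deviation = (45.2118 − 46.4521)/46.4521 × 100% = -2.67%

-2.67 %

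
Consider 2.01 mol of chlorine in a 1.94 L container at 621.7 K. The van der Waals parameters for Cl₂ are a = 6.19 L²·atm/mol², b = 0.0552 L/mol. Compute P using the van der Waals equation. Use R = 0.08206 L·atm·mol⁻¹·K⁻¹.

P = nRT/(V − nb) − a n²/V²
nRT/(V − nb) = (2.01)(0.08206)(621.7)/(1.94 − 2.01×0.0552) = 102.54/1.8290 = 56.063 atm
a n²/V² = (6.19)(2.01)²/(1.94)² = 6.6448 atm
P = 56.063 − 6.6448 = 49.42 atm

P ≈ 49.42 atm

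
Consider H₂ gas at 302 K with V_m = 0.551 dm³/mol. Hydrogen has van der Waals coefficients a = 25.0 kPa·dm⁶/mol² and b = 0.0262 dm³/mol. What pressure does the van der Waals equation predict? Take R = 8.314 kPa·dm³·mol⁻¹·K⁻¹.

P = RT/(V_m − b) − a/V_m²
RT/(V_m − b) = (8.314)(302)/(0.551 − 0.0262) = 2510.8/0.52480 = 4784.3 kPa
a/V_m² = 25.0/(0.551)² = 82.345 kPa
P = 4784.3 − 82.345 = 4702 kPa

P ≈ 4702 kPa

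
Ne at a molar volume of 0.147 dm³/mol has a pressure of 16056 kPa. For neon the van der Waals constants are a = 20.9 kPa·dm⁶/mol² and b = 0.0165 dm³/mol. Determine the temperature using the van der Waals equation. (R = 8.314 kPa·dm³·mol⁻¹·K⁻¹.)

T ≈ 267.2 K

T = (P + a/V_m²)(V_m − b)/R
P + a/V_m² = 16056 + 20.9/(0.147)² = 17023 kPa
V_m − b = 0.147 − 0.0165 = 0.13050 dm³/mol
T = (17023)(0.13050)/8.314 = 267.2 K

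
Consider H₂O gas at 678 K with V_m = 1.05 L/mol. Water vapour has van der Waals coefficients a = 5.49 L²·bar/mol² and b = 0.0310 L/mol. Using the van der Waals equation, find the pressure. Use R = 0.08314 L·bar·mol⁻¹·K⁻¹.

P ≈ 50.34 bar

P = RT/(V_m − b) − a/V_m²
RT/(V_m − b) = (0.08314)(678)/(1.05 − 0.0310) = 56.369/1.0190 = 55.318 bar
a/V_m² = 5.49/(1.05)² = 4.9796 bar
P = 55.318 − 4.9796 = 50.34 bar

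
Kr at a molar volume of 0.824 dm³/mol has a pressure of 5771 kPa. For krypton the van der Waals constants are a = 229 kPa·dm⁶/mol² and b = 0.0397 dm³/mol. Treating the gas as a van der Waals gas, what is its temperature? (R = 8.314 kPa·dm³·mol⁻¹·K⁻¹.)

T = (P + a/V_m²)(V_m − b)/R
P + a/V_m² = 5771 + 229/(0.824)² = 6108.3 kPa
V_m − b = 0.824 − 0.0397 = 0.78430 dm³/mol
T = (6108.3)(0.78430)/8.314 = 576.2 K

T ≈ 576.2 K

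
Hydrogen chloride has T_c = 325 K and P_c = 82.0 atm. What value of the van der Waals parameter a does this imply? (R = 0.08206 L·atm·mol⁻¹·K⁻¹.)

a ≈ 3.659 L²·atm/mol²

From T_c = 8a/(27Rb) and P_c = a/(27b²): a = 27 R² T_c²/(64 P_c).
a = 27×(0.08206)²×(325)²/(64×82.0) = 19204/5248.0 = 3.659 L²·atm/mol²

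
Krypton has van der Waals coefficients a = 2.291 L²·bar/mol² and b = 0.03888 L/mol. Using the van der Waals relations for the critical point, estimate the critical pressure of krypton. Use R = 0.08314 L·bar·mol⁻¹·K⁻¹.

For a van der Waals gas, P_c = a/(27b²).
P_c = 2.291/(27×(0.03888)²) = 2.291/0.040815 = 56.13 bar

P_c ≈ 56.13 bar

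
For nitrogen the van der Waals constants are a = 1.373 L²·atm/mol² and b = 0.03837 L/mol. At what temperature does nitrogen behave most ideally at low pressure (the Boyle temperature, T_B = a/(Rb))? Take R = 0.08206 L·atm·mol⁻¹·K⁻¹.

For a van der Waals gas the second virial coefficient B₂ = b − a/(RT) vanishes at T_B = a/(Rb).
T_B = 1.373/(0.08206×0.03837) = 1.373/0.0031486 = 436.1 K

T_B ≈ 436.1 K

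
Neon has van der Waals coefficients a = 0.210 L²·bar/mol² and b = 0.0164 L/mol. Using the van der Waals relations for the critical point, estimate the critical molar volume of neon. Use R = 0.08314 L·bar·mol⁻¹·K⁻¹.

For a van der Waals gas, V_m,c = 3b.
V_m,c = 3×0.0164 = 0.04920 L/mol

V_m,c ≈ 0.04920 L/mol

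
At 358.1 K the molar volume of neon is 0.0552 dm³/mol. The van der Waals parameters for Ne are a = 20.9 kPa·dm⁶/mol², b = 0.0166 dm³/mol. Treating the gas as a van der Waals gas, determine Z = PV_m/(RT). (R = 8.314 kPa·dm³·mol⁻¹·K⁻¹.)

P = RT/(V_m − b) − a/V_m² = (8.314)(358.1)/(0.0552 − 0.0166) − 20.9/(0.0552)²
  = 2977.2/0.038600 − 6859.1 = 77130 − 6859.1 = 70271 kPa
Z = PV_m/(RT) = (70271)(0.0552)/((8.314)(358.1)) = 3879.0/2977.2 = 1.303

Z ≈ 1.303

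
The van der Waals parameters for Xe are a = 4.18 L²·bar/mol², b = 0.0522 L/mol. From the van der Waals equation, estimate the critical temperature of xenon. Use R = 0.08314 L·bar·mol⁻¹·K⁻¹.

For a van der Waals gas, T_c = 8a/(27Rb).
T_c = 8×4.18/(27×0.08314×0.0522) = 33.440/0.11718 = 285.4 K

T_c ≈ 285.4 K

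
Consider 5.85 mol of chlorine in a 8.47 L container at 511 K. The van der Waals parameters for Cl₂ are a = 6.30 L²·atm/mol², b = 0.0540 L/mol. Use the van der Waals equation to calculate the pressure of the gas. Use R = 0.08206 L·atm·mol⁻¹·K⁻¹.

P = nRT/(V − nb) − a n²/V²
nRT/(V − nb) = (5.85)(0.08206)(511)/(8.47 − 5.85×0.0540) = 245.31/8.1541 = 30.084 atm
a n²/V² = (6.30)(5.85)²/(8.47)² = 3.0053 atm
P = 30.084 − 3.0053 = 27.08 atm

P ≈ 27.08 atm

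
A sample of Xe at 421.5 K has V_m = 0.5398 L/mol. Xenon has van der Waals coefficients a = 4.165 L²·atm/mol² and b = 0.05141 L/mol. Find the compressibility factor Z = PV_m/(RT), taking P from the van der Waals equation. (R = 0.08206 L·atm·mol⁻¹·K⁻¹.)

Z ≈ 0.8822

P = RT/(V_m − b) − a/V_m² = (0.08206)(421.5)/(0.5398 − 0.05141) − 4.165/(0.5398)²
  = 34.588/0.48839 − 14.294 = 70.820 − 14.294 = 56.526 atm
Z = PV_m/(RT) = (56.526)(0.5398)/((0.08206)(421.5)) = 30.513/34.588 = 0.8822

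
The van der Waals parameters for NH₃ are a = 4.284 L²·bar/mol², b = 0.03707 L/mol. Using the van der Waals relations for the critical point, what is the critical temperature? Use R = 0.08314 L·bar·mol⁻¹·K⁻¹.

For a van der Waals gas, T_c = 8a/(27Rb).
T_c = 8×4.284/(27×0.08314×0.03707) = 34.272/0.083214 = 411.9 K

T_c ≈ 411.9 K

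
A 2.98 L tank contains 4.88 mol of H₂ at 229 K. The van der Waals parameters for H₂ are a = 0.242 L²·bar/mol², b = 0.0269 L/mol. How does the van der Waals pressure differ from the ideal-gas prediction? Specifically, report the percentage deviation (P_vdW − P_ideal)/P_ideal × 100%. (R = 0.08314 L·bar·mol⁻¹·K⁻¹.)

2.53 %

Ideal: P_ideal = nRT/V = (4.88)(0.08314)(229)/2.98 = 31.1781 bar
vdW: P = nRT/(V − nb) − a n²/V² = 92.9106/2.84873 − 5.76308/8.88040 = 32.6147 − 0.648966 = 31.9657 bar
% deviation = (31.9657 − 31.1781)/31.1781 × 100% = 2.53%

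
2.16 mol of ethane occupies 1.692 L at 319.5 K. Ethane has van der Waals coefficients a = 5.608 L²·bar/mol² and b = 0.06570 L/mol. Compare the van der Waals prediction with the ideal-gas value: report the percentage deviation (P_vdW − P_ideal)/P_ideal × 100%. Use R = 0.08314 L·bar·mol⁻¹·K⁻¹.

-17.80 %

Ideal: P_ideal = nRT/V = (2.16)(0.08314)(319.5)/1.692 = 33.9105 bar
vdW: P = nRT/(V − nb) − a n²/V² = 57.3766/1.55009 − 26.1647/2.86286 = 37.0150 − 9.13936 = 27.8756 bar
% deviation = (27.8756 − 33.9105)/33.9105 × 100% = -17.80%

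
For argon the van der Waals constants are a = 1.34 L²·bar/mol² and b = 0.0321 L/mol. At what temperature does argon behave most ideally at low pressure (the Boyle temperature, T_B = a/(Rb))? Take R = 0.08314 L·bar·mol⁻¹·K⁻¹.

T_B ≈ 502.1 K

For a van der Waals gas the second virial coefficient B₂ = b − a/(RT) vanishes at T_B = a/(Rb).
T_B = 1.34/(0.08314×0.0321) = 1.34/0.0026688 = 502.1 K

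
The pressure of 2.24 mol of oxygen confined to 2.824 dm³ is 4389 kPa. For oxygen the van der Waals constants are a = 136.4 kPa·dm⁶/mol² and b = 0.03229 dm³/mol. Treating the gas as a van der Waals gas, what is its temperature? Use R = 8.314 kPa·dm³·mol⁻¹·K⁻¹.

T = (P + a n²/V²)(V − nb)/(nR)
P + a n²/V² = 4389 + (136.4)(2.24)²/(2.824)² = 4474.8 kPa
V − nb = 2.824 − (2.24)(0.03229) = 2.7517 dm³
T = (4474.8)(2.7517)/((2.24)(8.314)) = 661.2 K

T ≈ 661.2 K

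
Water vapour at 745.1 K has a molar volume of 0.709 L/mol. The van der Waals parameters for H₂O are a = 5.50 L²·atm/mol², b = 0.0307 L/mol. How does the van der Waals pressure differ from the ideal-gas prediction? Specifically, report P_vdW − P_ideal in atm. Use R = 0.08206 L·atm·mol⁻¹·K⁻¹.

Ideal: P_ideal = RT/V_m = (0.08206)(745.1)/0.709 = 86.2382 atm
vdW: P = RT/(V_m − b) − a/V_m² = 61.1429/0.678300 − 5.50/0.502681 = 90.1414 − 10.9413 = 79.2001 atm
ΔP = 79.2001 − 86.2382 = -7.038 atm

ΔP ≈ -7.038 atm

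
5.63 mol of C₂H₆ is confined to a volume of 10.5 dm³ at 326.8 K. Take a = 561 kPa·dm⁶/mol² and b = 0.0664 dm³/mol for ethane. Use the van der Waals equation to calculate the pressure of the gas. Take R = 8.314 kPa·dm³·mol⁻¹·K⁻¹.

P ≈ 1349 kPa

P = nRT/(V − nb) − a n²/V²
nRT/(V − nb) = (5.63)(8.314)(326.8)/(10.5 − 5.63×0.0664) = 15297/10.126 = 1510.7 kPa
a n²/V² = (561)(5.63)²/(10.5)² = 161.29 kPa
P = 1510.7 − 161.29 = 1349 kPa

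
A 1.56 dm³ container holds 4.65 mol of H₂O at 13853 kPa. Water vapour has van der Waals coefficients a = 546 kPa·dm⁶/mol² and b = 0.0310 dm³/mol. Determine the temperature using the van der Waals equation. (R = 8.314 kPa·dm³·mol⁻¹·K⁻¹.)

T ≈ 685.0 K

T = (P + a n²/V²)(V − nb)/(nR)
P + a n²/V² = 13853 + (546)(4.65)²/(1.56)² = 18704 kPa
V − nb = 1.56 − (4.65)(0.0310) = 1.4159 dm³
T = (18704)(1.4159)/((4.65)(8.314)) = 685.0 K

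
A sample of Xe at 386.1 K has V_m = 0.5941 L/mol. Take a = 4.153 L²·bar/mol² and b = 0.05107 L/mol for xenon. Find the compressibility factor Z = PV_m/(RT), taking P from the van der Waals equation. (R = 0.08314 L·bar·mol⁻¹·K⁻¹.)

Z ≈ 0.8763

P = RT/(V_m − b) − a/V_m² = (0.08314)(386.1)/(0.5941 − 0.05107) − 4.153/(0.5941)²
  = 32.100/0.54303 − 11.766 = 59.113 − 11.766 = 47.347 bar
Z = PV_m/(RT) = (47.347)(0.5941)/((0.08314)(386.1)) = 28.129/32.100 = 0.8763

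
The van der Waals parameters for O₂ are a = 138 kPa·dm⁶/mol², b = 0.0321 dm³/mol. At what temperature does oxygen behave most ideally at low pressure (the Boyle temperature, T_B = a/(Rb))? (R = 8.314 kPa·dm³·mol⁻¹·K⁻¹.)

For a van der Waals gas the second virial coefficient B₂ = b − a/(RT) vanishes at T_B = a/(Rb).
T_B = 138/(8.314×0.0321) = 138/0.26688 = 517.1 K

T_B ≈ 517.1 K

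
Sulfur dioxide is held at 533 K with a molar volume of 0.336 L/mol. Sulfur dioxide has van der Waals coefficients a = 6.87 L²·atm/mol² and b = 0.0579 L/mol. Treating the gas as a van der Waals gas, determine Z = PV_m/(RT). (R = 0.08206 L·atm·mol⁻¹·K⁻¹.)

P = RT/(V_m − b) − a/V_m² = (0.08206)(533)/(0.336 − 0.0579) − 6.87/(0.336)²
  = 43.738/0.27810 − 60.852 = 157.27 − 60.852 = 96.42 atm
Z = PV_m/(RT) = (96.42)(0.336)/((0.08206)(533)) = 32.397/43.738 = 0.7407

Z ≈ 0.7407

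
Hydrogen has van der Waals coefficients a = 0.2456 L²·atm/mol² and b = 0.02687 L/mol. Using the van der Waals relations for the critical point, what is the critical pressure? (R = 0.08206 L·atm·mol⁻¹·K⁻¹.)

For a van der Waals gas, P_c = a/(27b²).
P_c = 0.2456/(27×(0.02687)²) = 0.2456/0.019494 = 12.60 atm

P_c ≈ 12.60 atm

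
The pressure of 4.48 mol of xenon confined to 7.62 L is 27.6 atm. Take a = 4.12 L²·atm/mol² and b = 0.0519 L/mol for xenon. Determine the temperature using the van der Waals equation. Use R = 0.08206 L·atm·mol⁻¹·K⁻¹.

T = (P + a n²/V²)(V − nb)/(nR)
P + a n²/V² = 27.6 + (4.12)(4.48)²/(7.62)² = 29.024 atm
V − nb = 7.62 − (4.48)(0.0519) = 7.3875 L
T = (29.024)(7.3875)/((4.48)(0.08206)) = 583.2 K

T ≈ 583.2 K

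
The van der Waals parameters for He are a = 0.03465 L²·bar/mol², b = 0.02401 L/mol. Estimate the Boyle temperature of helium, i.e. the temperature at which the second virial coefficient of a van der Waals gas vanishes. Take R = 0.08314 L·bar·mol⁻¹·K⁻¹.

T_B ≈ 17.36 K

For a van der Waals gas the second virial coefficient B₂ = b − a/(RT) vanishes at T_B = a/(Rb).
T_B = 0.03465/(0.08314×0.02401) = 0.03465/0.0019962 = 17.36 K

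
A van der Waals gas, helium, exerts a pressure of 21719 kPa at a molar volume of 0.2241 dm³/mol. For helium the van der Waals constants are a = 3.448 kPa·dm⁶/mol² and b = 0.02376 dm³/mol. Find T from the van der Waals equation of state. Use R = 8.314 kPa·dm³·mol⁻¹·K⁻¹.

T = (P + a/V_m²)(V_m − b)/R
P + a/V_m² = 21719 + 3.448/(0.2241)² = 21788 kPa
V_m − b = 0.2241 − 0.02376 = 0.20034 dm³/mol
T = (21788)(0.20034)/8.314 = 525.0 K

T ≈ 525.0 K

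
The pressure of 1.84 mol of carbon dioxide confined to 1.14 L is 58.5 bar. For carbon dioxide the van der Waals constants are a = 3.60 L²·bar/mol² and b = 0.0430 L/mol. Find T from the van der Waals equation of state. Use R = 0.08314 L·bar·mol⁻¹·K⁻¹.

T = (P + a n²/V²)(V − nb)/(nR)
P + a n²/V² = 58.5 + (3.60)(1.84)²/(1.14)² = 67.878 bar
V − nb = 1.14 − (1.84)(0.0430) = 1.0609 L
T = (67.878)(1.0609)/((1.84)(0.08314)) = 470.7 K

T ≈ 470.7 K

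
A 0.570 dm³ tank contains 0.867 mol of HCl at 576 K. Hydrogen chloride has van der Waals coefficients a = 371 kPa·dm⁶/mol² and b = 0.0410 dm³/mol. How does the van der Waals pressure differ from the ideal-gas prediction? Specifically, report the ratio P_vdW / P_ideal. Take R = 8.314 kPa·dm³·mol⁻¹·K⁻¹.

P_vdW / P_ideal ≈ 0.9487

Ideal: P_ideal = nRT/V = (0.867)(8.314)(576)/0.570 = 7284.11 kPa
vdW: P = nRT/(V − nb) − a n²/V² = 4151.95/0.534453 − 278.877/0.324900 = 7768.60 − 858.347 = 6910.25 kPa
Ratio = 6910.25/7284.11 = 0.9487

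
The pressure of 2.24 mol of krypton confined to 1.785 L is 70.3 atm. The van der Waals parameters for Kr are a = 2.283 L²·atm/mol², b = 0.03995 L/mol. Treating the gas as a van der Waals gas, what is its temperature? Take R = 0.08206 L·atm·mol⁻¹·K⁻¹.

T = (P + a n²/V²)(V − nb)/(nR)
P + a n²/V² = 70.3 + (2.283)(2.24)²/(1.785)² = 73.895 atm
V − nb = 1.785 − (2.24)(0.03995) = 1.6955 L
T = (73.895)(1.6955)/((2.24)(0.08206)) = 681.6 K

T ≈ 681.6 K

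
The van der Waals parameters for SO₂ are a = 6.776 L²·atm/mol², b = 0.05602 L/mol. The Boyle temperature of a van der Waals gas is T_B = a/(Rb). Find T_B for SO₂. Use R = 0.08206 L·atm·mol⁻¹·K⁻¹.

T_B ≈ 1474 K

For a van der Waals gas the second virial coefficient B₂ = b − a/(RT) vanishes at T_B = a/(Rb).
T_B = 6.776/(0.08206×0.05602) = 6.776/0.0045970 = 1474 K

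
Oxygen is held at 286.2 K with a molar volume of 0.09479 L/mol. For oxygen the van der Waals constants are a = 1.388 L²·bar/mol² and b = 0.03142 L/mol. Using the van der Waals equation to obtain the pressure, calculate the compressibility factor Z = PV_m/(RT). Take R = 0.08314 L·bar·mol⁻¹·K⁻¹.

Z ≈ 0.8804

P = RT/(V_m − b) − a/V_m² = (0.08314)(286.2)/(0.09479 − 0.03142) − 1.388/(0.09479)²
  = 23.795/0.063370 − 154.48 = 375.49 − 154.48 = 221.01 bar
Z = PV_m/(RT) = (221.01)(0.09479)/((0.08314)(286.2)) = 20.950/23.795 = 0.8804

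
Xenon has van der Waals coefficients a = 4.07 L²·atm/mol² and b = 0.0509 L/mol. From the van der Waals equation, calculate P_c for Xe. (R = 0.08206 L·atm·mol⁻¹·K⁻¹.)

P_c ≈ 58.18 atm

For a van der Waals gas, P_c = a/(27b²).
P_c = 4.07/(27×(0.0509)²) = 4.07/0.069952 = 58.18 atm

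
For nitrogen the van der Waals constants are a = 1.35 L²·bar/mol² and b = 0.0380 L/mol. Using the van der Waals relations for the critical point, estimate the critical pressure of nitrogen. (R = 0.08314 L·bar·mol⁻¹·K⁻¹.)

For a van der Waals gas, P_c = a/(27b²).
P_c = 1.35/(27×(0.0380)²) = 1.35/0.038988 = 34.63 bar

P_c ≈ 34.63 bar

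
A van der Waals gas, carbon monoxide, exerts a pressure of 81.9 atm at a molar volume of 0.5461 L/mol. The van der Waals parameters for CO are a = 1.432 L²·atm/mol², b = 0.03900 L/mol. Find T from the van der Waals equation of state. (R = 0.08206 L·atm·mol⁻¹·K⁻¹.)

T = (P + a/V_m²)(V_m − b)/R
P + a/V_m² = 81.9 + 1.432/(0.5461)² = 86.702 atm
V_m − b = 0.5461 − 0.03900 = 0.50710 L/mol
T = (86.702)(0.50710)/0.08206 = 535.8 K

T ≈ 535.8 K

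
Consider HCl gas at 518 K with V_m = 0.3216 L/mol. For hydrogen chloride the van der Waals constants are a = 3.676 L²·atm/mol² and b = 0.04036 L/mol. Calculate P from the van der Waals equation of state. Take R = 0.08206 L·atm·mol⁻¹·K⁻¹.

P = RT/(V_m − b) − a/V_m²
RT/(V_m − b) = (0.08206)(518)/(0.3216 − 0.04036) = 42.507/0.28124 = 151.14 atm
a/V_m² = 3.676/(0.3216)² = 35.542 atm
P = 151.14 − 35.542 = 115.6 atm

P ≈ 115.6 atm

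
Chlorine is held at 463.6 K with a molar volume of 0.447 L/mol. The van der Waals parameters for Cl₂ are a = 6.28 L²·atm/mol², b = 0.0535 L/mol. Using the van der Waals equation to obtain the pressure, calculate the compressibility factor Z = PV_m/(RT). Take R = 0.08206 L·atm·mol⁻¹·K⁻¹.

P = RT/(V_m − b) − a/V_m² = (0.08206)(463.6)/(0.447 − 0.0535) − 6.28/(0.447)²
  = 38.043/0.39350 − 31.430 = 96.679 − 31.430 = 65.249 atm
Z = PV_m/(RT) = (65.249)(0.447)/((0.08206)(463.6)) = 29.166/38.043 = 0.7667

Z ≈ 0.7667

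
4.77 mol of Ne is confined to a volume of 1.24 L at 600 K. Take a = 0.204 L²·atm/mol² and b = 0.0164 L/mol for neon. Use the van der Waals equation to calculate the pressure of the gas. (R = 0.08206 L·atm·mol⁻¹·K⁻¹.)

P = nRT/(V − nb) − a n²/V²
nRT/(V − nb) = (4.77)(0.08206)(600)/(1.24 − 4.77×0.0164) = 234.86/1.1618 = 202.15 atm
a n²/V² = (0.204)(4.77)²/(1.24)² = 3.0187 atm
P = 202.15 − 3.0187 = 199.1 atm

P ≈ 199.1 atm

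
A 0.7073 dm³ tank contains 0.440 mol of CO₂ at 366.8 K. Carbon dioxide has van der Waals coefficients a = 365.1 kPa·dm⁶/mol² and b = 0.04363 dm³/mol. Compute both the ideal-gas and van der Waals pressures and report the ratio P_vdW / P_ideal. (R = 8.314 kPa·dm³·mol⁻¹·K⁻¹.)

P_vdW / P_ideal ≈ 0.9534

Ideal: P_ideal = nRT/V = (0.440)(8.314)(366.8)/0.7073 = 1897.09 kPa
vdW: P = nRT/(V − nb) − a n²/V² = 1341.81/0.688103 − 70.6834/0.500273 = 1950.01 − 141.290 = 1808.72 kPa
Ratio = 1808.72/1897.09 = 0.9534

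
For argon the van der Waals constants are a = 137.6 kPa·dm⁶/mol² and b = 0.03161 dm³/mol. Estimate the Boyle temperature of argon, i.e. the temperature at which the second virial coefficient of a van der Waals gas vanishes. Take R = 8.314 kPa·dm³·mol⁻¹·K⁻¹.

T_B ≈ 523.6 K

For a van der Waals gas the second virial coefficient B₂ = b − a/(RT) vanishes at T_B = a/(Rb).
T_B = 137.6/(8.314×0.03161) = 137.6/0.26281 = 523.6 K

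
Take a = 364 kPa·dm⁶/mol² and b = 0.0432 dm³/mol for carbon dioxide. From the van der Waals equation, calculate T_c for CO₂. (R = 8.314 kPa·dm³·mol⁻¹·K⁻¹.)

For a van der Waals gas, T_c = 8a/(27Rb).
T_c = 8×364/(27×8.314×0.0432) = 2912.0/9.6974 = 300.3 K

T_c ≈ 300.3 K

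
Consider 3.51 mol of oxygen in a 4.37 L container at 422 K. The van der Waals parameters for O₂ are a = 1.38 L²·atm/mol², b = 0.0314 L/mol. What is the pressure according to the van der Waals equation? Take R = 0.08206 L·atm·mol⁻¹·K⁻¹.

P ≈ 27.64 atm

P = nRT/(V − nb) − a n²/V²
nRT/(V − nb) = (3.51)(0.08206)(422)/(4.37 − 3.51×0.0314) = 121.55/4.2598 = 28.534 atm
a n²/V² = (1.38)(3.51)²/(4.37)² = 0.89029 atm
P = 28.534 − 0.89029 = 27.64 atm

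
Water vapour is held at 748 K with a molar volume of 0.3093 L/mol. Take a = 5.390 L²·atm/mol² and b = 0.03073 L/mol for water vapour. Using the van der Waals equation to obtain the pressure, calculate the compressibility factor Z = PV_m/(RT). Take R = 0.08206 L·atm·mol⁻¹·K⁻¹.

P = RT/(V_m − b) − a/V_m² = (0.08206)(748)/(0.3093 − 0.03073) − 5.390/(0.3093)²
  = 61.381/0.27857 − 56.342 = 220.34 − 56.342 = 164.00 atm
Z = PV_m/(RT) = (164.00)(0.3093)/((0.08206)(748)) = 50.725/61.381 = 0.8264

Z ≈ 0.8264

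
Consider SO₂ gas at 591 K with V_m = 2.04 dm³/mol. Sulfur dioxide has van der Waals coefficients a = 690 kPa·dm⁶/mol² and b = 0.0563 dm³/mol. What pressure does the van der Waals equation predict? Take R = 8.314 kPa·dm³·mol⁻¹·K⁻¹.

P ≈ 2311 kPa

P = RT/(V_m − b) − a/V_m²
RT/(V_m − b) = (8.314)(591)/(2.04 − 0.0563) = 4913.6/1.9837 = 2477.0 kPa
a/V_m² = 690/(2.04)² = 165.80 kPa
P = 2477.0 − 165.80 = 2311 kPa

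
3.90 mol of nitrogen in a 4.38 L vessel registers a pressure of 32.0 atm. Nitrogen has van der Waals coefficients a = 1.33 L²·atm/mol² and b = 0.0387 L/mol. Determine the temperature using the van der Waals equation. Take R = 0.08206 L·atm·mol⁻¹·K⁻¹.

T = (P + a n²/V²)(V − nb)/(nR)
P + a n²/V² = 32.0 + (1.33)(3.90)²/(4.38)² = 33.054 atm
V − nb = 4.38 − (3.90)(0.0387) = 4.2291 L
T = (33.054)(4.2291)/((3.90)(0.08206)) = 436.8 K

T ≈ 436.8 K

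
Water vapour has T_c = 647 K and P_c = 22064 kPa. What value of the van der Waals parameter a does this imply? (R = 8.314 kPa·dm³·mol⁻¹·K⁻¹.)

a ≈ 553.3 kPa·dm⁶/mol²

From T_c = 8a/(27Rb) and P_c = a/(27b²): a = 27 R² T_c²/(64 P_c).
a = 27×(8.314)²×(647)²/(64×22064) = 781254201/1412096 = 553.3 kPa·dm⁶/mol²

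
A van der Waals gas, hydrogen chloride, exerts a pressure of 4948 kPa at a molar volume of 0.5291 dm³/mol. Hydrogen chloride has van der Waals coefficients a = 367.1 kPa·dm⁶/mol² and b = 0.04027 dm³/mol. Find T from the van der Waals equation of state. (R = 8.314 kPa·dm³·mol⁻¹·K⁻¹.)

T ≈ 368.0 K

T = (P + a/V_m²)(V_m − b)/R
P + a/V_m² = 4948 + 367.1/(0.5291)² = 6259.3 kPa
V_m − b = 0.5291 − 0.04027 = 0.48883 dm³/mol
T = (6259.3)(0.48883)/8.314 = 368.0 K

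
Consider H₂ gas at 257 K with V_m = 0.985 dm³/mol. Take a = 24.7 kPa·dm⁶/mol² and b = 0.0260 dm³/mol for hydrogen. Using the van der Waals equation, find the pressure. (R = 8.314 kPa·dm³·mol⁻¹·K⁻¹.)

P ≈ 2203 kPa

P = RT/(V_m − b) − a/V_m²
RT/(V_m − b) = (8.314)(257)/(0.985 − 0.0260) = 2136.7/0.95900 = 2228.1 kPa
a/V_m² = 24.7/(0.985)² = 25.458 kPa
P = 2228.1 − 25.458 = 2203 kPa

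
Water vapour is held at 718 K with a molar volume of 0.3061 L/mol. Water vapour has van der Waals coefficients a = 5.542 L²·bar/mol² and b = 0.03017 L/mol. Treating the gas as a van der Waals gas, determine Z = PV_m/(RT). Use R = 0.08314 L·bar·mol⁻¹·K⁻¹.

Z ≈ 0.8060

P = RT/(V_m − b) − a/V_m² = (0.08314)(718)/(0.3061 − 0.03017) − 5.542/(0.3061)²
  = 59.695/0.27593 − 59.148 = 216.34 − 59.148 = 157.19 bar
Z = PV_m/(RT) = (157.19)(0.3061)/((0.08314)(718)) = 48.116/59.695 = 0.8060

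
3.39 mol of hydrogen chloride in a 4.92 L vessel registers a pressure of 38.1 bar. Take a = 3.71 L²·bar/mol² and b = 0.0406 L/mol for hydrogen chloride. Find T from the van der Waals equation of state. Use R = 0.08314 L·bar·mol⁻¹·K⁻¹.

T ≈ 676.4 K

T = (P + a n²/V²)(V − nb)/(nR)
P + a n²/V² = 38.1 + (3.71)(3.39)²/(4.92)² = 39.861 bar
V − nb = 4.92 − (3.39)(0.0406) = 4.7824 L
T = (39.861)(4.7824)/((3.39)(0.08314)) = 676.4 K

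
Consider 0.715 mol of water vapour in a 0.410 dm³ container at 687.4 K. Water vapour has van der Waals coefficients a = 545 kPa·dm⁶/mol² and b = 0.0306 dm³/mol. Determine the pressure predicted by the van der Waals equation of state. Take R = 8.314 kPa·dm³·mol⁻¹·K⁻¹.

P ≈ 8871 kPa

P = nRT/(V − nb) − a n²/V²
nRT/(V − nb) = (0.715)(8.314)(687.4)/(0.410 − 0.715×0.0306) = 4086.3/0.38812 = 10528 kPa
a n²/V² = (545)(0.715)²/(0.410)² = 1657.5 kPa
P = 10528 − 1657.5 = 8871 kPa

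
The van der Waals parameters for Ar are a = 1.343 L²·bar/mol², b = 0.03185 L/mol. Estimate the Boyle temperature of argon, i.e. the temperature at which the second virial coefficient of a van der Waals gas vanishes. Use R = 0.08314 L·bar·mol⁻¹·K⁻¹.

T_B ≈ 507.2 K

For a van der Waals gas the second virial coefficient B₂ = b − a/(RT) vanishes at T_B = a/(Rb).
T_B = 1.343/(0.08314×0.03185) = 1.343/0.0026480 = 507.2 K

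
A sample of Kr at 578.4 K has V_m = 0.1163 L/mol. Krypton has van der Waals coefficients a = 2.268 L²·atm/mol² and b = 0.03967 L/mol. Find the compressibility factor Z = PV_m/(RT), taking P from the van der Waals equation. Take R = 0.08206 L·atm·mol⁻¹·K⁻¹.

Z ≈ 1.107

P = RT/(V_m − b) − a/V_m² = (0.08206)(578.4)/(0.1163 − 0.03967) − 2.268/(0.1163)²
  = 47.464/0.076630 − 167.68 = 619.39 − 167.68 = 451.71 atm
Z = PV_m/(RT) = (451.71)(0.1163)/((0.08206)(578.4)) = 52.534/47.464 = 1.107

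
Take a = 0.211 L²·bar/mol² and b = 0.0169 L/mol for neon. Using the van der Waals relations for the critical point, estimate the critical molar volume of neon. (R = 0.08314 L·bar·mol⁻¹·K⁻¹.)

For a van der Waals gas, V_m,c = 3b.
V_m,c = 3×0.0169 = 0.05070 L/mol

V_m,c ≈ 0.05070 L/mol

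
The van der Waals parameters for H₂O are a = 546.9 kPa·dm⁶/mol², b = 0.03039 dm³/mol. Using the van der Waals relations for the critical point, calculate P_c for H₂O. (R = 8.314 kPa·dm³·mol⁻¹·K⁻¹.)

For a van der Waals gas, P_c = a/(27b²).
P_c = 546.9/(27×(0.03039)²) = 546.9/0.024936 = 21932 kPa

P_c ≈ 21932 kPa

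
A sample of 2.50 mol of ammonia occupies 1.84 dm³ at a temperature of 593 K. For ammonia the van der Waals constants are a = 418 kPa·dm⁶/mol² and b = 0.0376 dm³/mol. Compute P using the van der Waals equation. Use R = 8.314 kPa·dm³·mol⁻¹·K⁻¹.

P = nRT/(V − nb) − a n²/V²
nRT/(V − nb) = (2.50)(8.314)(593)/(1.84 − 2.50×0.0376) = 12326/1.7460 = 7059.6 kPa
a n²/V² = (418)(2.50)²/(1.84)² = 771.65 kPa
P = 7059.6 − 771.65 = 6288 kPa

P ≈ 6288 kPa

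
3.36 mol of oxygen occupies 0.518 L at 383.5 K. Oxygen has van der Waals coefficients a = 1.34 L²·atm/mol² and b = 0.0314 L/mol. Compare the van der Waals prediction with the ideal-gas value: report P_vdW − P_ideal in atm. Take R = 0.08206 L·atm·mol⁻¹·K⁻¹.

ΔP ≈ -4.17 atm

Ideal: P_ideal = nRT/V = (3.36)(0.08206)(383.5)/0.518 = 204.130 atm
vdW: P = nRT/(V − nb) − a n²/V² = 105.739/0.412496 − 15.1281/0.268324 = 256.339 − 56.3800 = 199.959 atm
ΔP = 199.959 − 204.130 = -4.17 atm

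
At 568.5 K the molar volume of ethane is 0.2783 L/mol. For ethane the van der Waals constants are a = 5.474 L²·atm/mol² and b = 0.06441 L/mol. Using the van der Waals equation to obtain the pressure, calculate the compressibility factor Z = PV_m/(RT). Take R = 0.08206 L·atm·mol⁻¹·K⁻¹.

P = RT/(V_m − b) − a/V_m² = (0.08206)(568.5)/(0.2783 − 0.06441) − 5.474/(0.2783)²
  = 46.651/0.21389 − 70.677 = 218.11 − 70.677 = 147.43 atm
Z = PV_m/(RT) = (147.43)(0.2783)/((0.08206)(568.5)) = 41.030/46.651 = 0.8795

Z ≈ 0.8795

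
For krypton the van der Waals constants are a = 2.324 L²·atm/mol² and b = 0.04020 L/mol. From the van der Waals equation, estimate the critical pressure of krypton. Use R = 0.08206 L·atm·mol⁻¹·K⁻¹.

For a van der Waals gas, P_c = a/(27b²).
P_c = 2.324/(27×(0.04020)²) = 2.324/0.043633 = 53.26 atm

P_c ≈ 53.26 atm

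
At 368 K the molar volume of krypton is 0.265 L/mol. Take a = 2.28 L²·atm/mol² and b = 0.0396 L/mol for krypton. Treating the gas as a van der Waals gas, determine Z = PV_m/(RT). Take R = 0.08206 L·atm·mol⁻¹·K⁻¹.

P = RT/(V_m − b) − a/V_m² = (0.08206)(368)/(0.265 − 0.0396) − 2.28/(0.265)²
  = 30.198/0.22540 − 32.467 = 133.98 − 32.467 = 101.51 atm
Z = PV_m/(RT) = (101.51)(0.265)/((0.08206)(368)) = 26.900/30.198 = 0.8908

Z ≈ 0.8908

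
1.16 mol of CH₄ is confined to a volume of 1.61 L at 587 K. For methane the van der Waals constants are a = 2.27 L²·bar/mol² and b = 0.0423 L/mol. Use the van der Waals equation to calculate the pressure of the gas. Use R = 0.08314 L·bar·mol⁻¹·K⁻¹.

P ≈ 35.09 bar

P = nRT/(V − nb) − a n²/V²
nRT/(V − nb) = (1.16)(0.08314)(587)/(1.61 − 1.16×0.0423) = 56.612/1.5609 = 36.269 bar
a n²/V² = (2.27)(1.16)²/(1.61)² = 1.1784 bar
P = 36.269 − 1.1784 = 35.09 bar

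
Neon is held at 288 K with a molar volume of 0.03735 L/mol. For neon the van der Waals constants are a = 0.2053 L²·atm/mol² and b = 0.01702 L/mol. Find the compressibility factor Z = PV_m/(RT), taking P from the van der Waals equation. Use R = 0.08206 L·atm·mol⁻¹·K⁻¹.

P = RT/(V_m − b) − a/V_m² = (0.08206)(288)/(0.03735 − 0.01702) − 0.2053/(0.03735)²
  = 23.633/0.020330 − 147.17 = 1162.5 − 147.17 = 1015.3 atm
Z = PV_m/(RT) = (1015.3)(0.03735)/((0.08206)(288)) = 37.921/23.633 = 1.605

Z ≈ 1.605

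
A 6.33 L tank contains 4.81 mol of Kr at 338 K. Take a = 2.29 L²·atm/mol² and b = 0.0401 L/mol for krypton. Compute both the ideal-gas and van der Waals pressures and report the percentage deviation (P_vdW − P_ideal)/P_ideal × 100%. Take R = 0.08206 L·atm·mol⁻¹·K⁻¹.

-3.13 %

Ideal: P_ideal = nRT/V = (4.81)(0.08206)(338)/6.33 = 21.0761 atm
vdW: P = nRT/(V − nb) − a n²/V² = 133.412/6.13712 − 52.9817/40.0689 = 21.7385 − 1.32226 = 20.4162 atm
% deviation = (20.4162 − 21.0761)/21.0761 × 100% = -3.13%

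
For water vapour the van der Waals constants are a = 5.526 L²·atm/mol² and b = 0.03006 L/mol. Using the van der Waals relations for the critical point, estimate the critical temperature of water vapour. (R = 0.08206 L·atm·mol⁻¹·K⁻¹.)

For a van der Waals gas, T_c = 8a/(27Rb).
T_c = 8×5.526/(27×0.08206×0.03006) = 44.208/0.066602 = 663.8 K

T_c ≈ 663.8 K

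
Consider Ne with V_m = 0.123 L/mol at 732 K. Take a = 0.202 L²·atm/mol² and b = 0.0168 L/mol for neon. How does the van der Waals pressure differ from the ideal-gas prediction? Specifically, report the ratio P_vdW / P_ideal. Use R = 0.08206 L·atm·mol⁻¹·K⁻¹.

Ideal: P_ideal = RT/V_m = (0.08206)(732)/0.123 = 488.357 atm
vdW: P = RT/(V_m − b) − a/V_m² = 60.0679/0.106200 − 0.202/0.0151290 = 565.611 − 13.3518 = 552.259 atm
Ratio = 552.259/488.357 = 1.131

P_vdW / P_ideal ≈ 1.131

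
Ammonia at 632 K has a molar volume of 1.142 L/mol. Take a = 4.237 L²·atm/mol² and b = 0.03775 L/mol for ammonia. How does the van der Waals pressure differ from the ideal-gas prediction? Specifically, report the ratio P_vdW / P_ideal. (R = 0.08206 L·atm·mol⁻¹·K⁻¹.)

P_vdW / P_ideal ≈ 0.9626

Ideal: P_ideal = RT/V_m = (0.08206)(632)/1.142 = 45.4132 atm
vdW: P = RT/(V_m − b) − a/V_m² = 51.8619/1.10425 − 4.237/1.30416 = 46.9657 − 3.24883 = 43.7169 atm
Ratio = 43.7169/45.4132 = 0.9626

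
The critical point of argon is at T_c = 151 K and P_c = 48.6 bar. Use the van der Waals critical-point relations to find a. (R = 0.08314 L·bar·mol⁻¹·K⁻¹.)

a ≈ 1.368 L²·bar/mol²

From T_c = 8a/(27Rb) and P_c = a/(27b²): a = 27 R² T_c²/(64 P_c).
a = 27×(0.08314)²×(151)²/(64×48.6) = 4255.4/3110.4 = 1.368 L²·bar/mol²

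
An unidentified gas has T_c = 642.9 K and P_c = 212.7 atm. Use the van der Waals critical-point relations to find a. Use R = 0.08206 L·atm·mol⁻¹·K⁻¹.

a ≈ 5.520 L²·atm/mol²

From T_c = 8a/(27Rb) and P_c = a/(27b²): a = 27 R² T_c²/(64 P_c).
a = 27×(0.08206)²×(642.9)²/(64×212.7) = 75147/13613 = 5.520 L²·atm/mol²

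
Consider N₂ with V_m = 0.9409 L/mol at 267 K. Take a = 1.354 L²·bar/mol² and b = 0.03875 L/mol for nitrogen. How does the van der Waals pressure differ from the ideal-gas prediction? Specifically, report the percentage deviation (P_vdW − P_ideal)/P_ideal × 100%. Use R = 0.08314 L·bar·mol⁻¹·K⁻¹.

-2.19 %

Ideal: P_ideal = RT/V_m = (0.08314)(267)/0.9409 = 23.5927 bar
vdW: P = RT/(V_m − b) − a/V_m² = 22.1984/0.902150 − 1.354/0.885293 = 24.6061 − 1.52944 = 23.0767 bar
% deviation = (23.0767 − 23.5927)/23.5927 × 100% = -2.19%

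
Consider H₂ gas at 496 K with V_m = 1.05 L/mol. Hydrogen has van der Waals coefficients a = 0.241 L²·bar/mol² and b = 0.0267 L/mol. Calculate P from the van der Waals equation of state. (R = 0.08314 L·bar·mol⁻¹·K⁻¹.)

P ≈ 40.08 bar

P = RT/(V_m − b) − a/V_m²
RT/(V_m − b) = (0.08314)(496)/(1.05 − 0.0267) = 41.237/1.0233 = 40.298 bar
a/V_m² = 0.241/(1.05)² = 0.21859 bar
P = 40.298 − 0.21859 = 40.08 bar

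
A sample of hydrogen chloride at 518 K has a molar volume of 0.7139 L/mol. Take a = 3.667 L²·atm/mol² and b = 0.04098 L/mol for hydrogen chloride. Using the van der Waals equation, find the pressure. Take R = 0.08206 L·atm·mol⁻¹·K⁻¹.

P = RT/(V_m − b) − a/V_m²
RT/(V_m − b) = (0.08206)(518)/(0.7139 − 0.04098) = 42.507/0.67292 = 63.168 atm
a/V_m² = 3.667/(0.7139)² = 7.1951 atm
P = 63.168 − 7.1951 = 55.97 atm

P ≈ 55.97 atm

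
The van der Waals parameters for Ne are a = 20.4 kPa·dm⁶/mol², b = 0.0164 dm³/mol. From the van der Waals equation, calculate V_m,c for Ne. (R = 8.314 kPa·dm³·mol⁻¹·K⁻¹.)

V_m,c ≈ 0.04920 dm³/mol

For a van der Waals gas, V_m,c = 3b.
V_m,c = 3×0.0164 = 0.04920 dm³/mol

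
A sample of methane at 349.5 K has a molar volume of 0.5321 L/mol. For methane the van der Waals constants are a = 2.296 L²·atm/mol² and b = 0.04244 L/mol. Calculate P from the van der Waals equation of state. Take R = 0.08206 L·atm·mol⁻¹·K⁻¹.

P ≈ 50.46 atm

P = RT/(V_m − b) − a/V_m²
RT/(V_m − b) = (0.08206)(349.5)/(0.5321 − 0.04244) = 28.680/0.48966 = 58.571 atm
a/V_m² = 2.296/(0.5321)² = 8.1093 atm
P = 58.571 − 8.1093 = 50.46 atm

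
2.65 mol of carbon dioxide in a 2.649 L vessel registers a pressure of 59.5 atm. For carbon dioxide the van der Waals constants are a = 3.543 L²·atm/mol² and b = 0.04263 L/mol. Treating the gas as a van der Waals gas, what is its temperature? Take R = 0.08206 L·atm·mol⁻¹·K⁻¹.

T = (P + a n²/V²)(V − nb)/(nR)
P + a n²/V² = 59.5 + (3.543)(2.65)²/(2.649)² = 63.046 atm
V − nb = 2.649 − (2.65)(0.04263) = 2.5360 L
T = (63.046)(2.5360)/((2.65)(0.08206)) = 735.2 K

T ≈ 735.2 K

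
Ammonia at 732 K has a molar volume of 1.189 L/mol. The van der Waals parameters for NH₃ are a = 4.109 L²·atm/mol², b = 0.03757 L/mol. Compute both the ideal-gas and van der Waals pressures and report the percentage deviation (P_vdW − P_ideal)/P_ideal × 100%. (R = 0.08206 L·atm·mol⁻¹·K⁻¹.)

Ideal: P_ideal = RT/V_m = (0.08206)(732)/1.189 = 50.5197 atm
vdW: P = RT/(V_m − b) − a/V_m² = 60.0679/1.15143 − 4.109/1.41372 = 52.1681 − 2.90652 = 49.2616 atm
% deviation = (49.2616 − 50.5197)/50.5197 × 100% = -2.49%

-2.49 %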